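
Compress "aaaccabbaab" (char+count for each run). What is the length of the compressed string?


Input: aaaccabbaab
Runs:
  'a' x 3 => "a3"
  'c' x 2 => "c2"
  'a' x 1 => "a1"
  'b' x 2 => "b2"
  'a' x 2 => "a2"
  'b' x 1 => "b1"
Compressed: "a3c2a1b2a2b1"
Compressed length: 12

12


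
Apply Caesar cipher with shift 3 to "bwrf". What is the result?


Caesar cipher: shift "bwrf" by 3
  'b' (pos 1) + 3 = pos 4 = 'e'
  'w' (pos 22) + 3 = pos 25 = 'z'
  'r' (pos 17) + 3 = pos 20 = 'u'
  'f' (pos 5) + 3 = pos 8 = 'i'
Result: ezui

ezui


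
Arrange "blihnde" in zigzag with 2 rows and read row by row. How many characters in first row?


Zigzag "blihnde" into 2 rows:
Placing characters:
  'b' => row 0
  'l' => row 1
  'i' => row 0
  'h' => row 1
  'n' => row 0
  'd' => row 1
  'e' => row 0
Rows:
  Row 0: "bine"
  Row 1: "lhd"
First row length: 4

4


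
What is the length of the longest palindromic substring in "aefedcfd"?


Input: "aefedcfd"
Checking substrings for palindromes:
  [1:4] "efe" (len 3) => palindrome
Longest palindromic substring: "efe" with length 3

3


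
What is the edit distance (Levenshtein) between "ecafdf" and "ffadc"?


Computing edit distance: "ecafdf" -> "ffadc"
DP table:
           f    f    a    d    c
      0    1    2    3    4    5
  e   1    1    2    3    4    5
  c   2    2    2    3    4    4
  a   3    3    3    2    3    4
  f   4    3    3    3    3    4
  d   5    4    4    4    3    4
  f   6    5    4    5    4    4
Edit distance = dp[6][5] = 4

4


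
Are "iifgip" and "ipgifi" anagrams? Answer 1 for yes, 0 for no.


Strings: "iifgip", "ipgifi"
Sorted first:  fgiiip
Sorted second: fgiiip
Sorted forms match => anagrams

1


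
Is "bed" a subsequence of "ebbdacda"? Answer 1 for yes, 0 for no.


Check if "bed" is a subsequence of "ebbdacda"
Greedy scan:
  Position 0 ('e'): no match needed
  Position 1 ('b'): matches sub[0] = 'b'
  Position 2 ('b'): no match needed
  Position 3 ('d'): no match needed
  Position 4 ('a'): no match needed
  Position 5 ('c'): no match needed
  Position 6 ('d'): no match needed
  Position 7 ('a'): no match needed
Only matched 1/3 characters => not a subsequence

0


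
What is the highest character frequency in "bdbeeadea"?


Input: bdbeeadea
Character counts:
  'a': 2
  'b': 2
  'd': 2
  'e': 3
Maximum frequency: 3

3


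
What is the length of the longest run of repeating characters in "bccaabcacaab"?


Input: "bccaabcacaab"
Scanning for longest run:
  Position 1 ('c'): new char, reset run to 1
  Position 2 ('c'): continues run of 'c', length=2
  Position 3 ('a'): new char, reset run to 1
  Position 4 ('a'): continues run of 'a', length=2
  Position 5 ('b'): new char, reset run to 1
  Position 6 ('c'): new char, reset run to 1
  Position 7 ('a'): new char, reset run to 1
  Position 8 ('c'): new char, reset run to 1
  Position 9 ('a'): new char, reset run to 1
  Position 10 ('a'): continues run of 'a', length=2
  Position 11 ('b'): new char, reset run to 1
Longest run: 'c' with length 2

2


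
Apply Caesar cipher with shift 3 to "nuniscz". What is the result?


Caesar cipher: shift "nuniscz" by 3
  'n' (pos 13) + 3 = pos 16 = 'q'
  'u' (pos 20) + 3 = pos 23 = 'x'
  'n' (pos 13) + 3 = pos 16 = 'q'
  'i' (pos 8) + 3 = pos 11 = 'l'
  's' (pos 18) + 3 = pos 21 = 'v'
  'c' (pos 2) + 3 = pos 5 = 'f'
  'z' (pos 25) + 3 = pos 2 = 'c'
Result: qxqlvfc

qxqlvfc


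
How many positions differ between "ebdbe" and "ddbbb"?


Comparing "ebdbe" and "ddbbb" position by position:
  Position 0: 'e' vs 'd' => DIFFER
  Position 1: 'b' vs 'd' => DIFFER
  Position 2: 'd' vs 'b' => DIFFER
  Position 3: 'b' vs 'b' => same
  Position 4: 'e' vs 'b' => DIFFER
Positions that differ: 4

4


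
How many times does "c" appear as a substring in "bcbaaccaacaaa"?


Searching for "c" in "bcbaaccaacaaa"
Scanning each position:
  Position 0: "b" => no
  Position 1: "c" => MATCH
  Position 2: "b" => no
  Position 3: "a" => no
  Position 4: "a" => no
  Position 5: "c" => MATCH
  Position 6: "c" => MATCH
  Position 7: "a" => no
  Position 8: "a" => no
  Position 9: "c" => MATCH
  Position 10: "a" => no
  Position 11: "a" => no
  Position 12: "a" => no
Total occurrences: 4

4


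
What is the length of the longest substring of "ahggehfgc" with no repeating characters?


Input: "ahggehfgc"
Sliding window (track last position of each char):
  Position 0 ('a'): window [0,0] length 1 -- new best
  Position 1 ('h'): window [0,1] length 2 -- new best
  Position 2 ('g'): window [0,2] length 3 -- new best
  Position 3 ('g'): repeat (last at 2), move window start to 3
  Position 3 ('g'): window [3,3] length 1
  Position 4 ('e'): window [3,4] length 2
  Position 5 ('h'): window [3,5] length 3
  Position 6 ('f'): window [3,6] length 4 -- new best
  Position 7 ('g'): repeat (last at 3), move window start to 4
  Position 7 ('g'): window [4,7] length 4
  Position 8 ('c'): window [4,8] length 5 -- new best
Longest substring with no repeats: "ehfgc" with length 5

5


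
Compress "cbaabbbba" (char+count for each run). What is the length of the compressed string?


Input: cbaabbbba
Runs:
  'c' x 1 => "c1"
  'b' x 1 => "b1"
  'a' x 2 => "a2"
  'b' x 4 => "b4"
  'a' x 1 => "a1"
Compressed: "c1b1a2b4a1"
Compressed length: 10

10


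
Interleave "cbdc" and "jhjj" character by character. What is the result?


Interleaving "cbdc" and "jhjj":
  Position 0: 'c' from first, 'j' from second => "cj"
  Position 1: 'b' from first, 'h' from second => "bh"
  Position 2: 'd' from first, 'j' from second => "dj"
  Position 3: 'c' from first, 'j' from second => "cj"
Result: cjbhdjcj

cjbhdjcj


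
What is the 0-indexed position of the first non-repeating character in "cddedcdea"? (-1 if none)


Input: cddedcdea
Character frequencies:
  'a': 1
  'c': 2
  'd': 4
  'e': 2
Scanning left to right for freq == 1:
  Position 0 ('c'): freq=2, skip
  Position 1 ('d'): freq=4, skip
  Position 2 ('d'): freq=4, skip
  Position 3 ('e'): freq=2, skip
  Position 4 ('d'): freq=4, skip
  Position 5 ('c'): freq=2, skip
  Position 6 ('d'): freq=4, skip
  Position 7 ('e'): freq=2, skip
  Position 8 ('a'): unique! => answer = 8

8


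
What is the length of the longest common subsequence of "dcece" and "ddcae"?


LCS of "dcece" and "ddcae"
DP table:
           d    d    c    a    e
      0    0    0    0    0    0
  d   0    1    1    1    1    1
  c   0    1    1    2    2    2
  e   0    1    1    2    2    3
  c   0    1    1    2    2    3
  e   0    1    1    2    2    3
LCS length = dp[5][5] = 3

3


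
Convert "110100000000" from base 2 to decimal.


Input: "110100000000" in base 2
Positional expansion:
  Digit '1' (value 1) x 2^11 = 2048
  Digit '1' (value 1) x 2^10 = 1024
  Digit '0' (value 0) x 2^9 = 0
  Digit '1' (value 1) x 2^8 = 256
  Digit '0' (value 0) x 2^7 = 0
  Digit '0' (value 0) x 2^6 = 0
  Digit '0' (value 0) x 2^5 = 0
  Digit '0' (value 0) x 2^4 = 0
  Digit '0' (value 0) x 2^3 = 0
  Digit '0' (value 0) x 2^2 = 0
  Digit '0' (value 0) x 2^1 = 0
  Digit '0' (value 0) x 2^0 = 0
Sum = 3328

3328


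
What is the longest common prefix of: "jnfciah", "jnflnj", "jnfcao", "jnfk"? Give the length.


Words: jnfciah, jnflnj, jnfcao, jnfk
  Position 0: all 'j' => match
  Position 1: all 'n' => match
  Position 2: all 'f' => match
  Position 3: ('c', 'l', 'c', 'k') => mismatch, stop
LCP = "jnf" (length 3)

3


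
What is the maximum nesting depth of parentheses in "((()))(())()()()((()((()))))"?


Input: "((()))(())()()()((()((()))))"
Tracking depth:
  Position 0 '(': depth becomes 1
  Position 1 '(': depth becomes 2
  Position 2 '(': depth becomes 3
  Position 3 ')': depth becomes 2
  Position 4 ')': depth becomes 1
  Position 5 ')': depth becomes 0
  Position 6 '(': depth becomes 1
  Position 7 '(': depth becomes 2
  Position 8 ')': depth becomes 1
  Position 9 ')': depth becomes 0
  Position 10 '(': depth becomes 1
  Position 11 ')': depth becomes 0
  Position 12 '(': depth becomes 1
  Position 13 ')': depth becomes 0
  Position 14 '(': depth becomes 1
  Position 15 ')': depth becomes 0
  Position 16 '(': depth becomes 1
  Position 17 '(': depth becomes 2
  Position 18 '(': depth becomes 3
  Position 19 ')': depth becomes 2
  Position 20 '(': depth becomes 3
  Position 21 '(': depth becomes 4
  Position 22 '(': depth becomes 5
  Position 23 ')': depth becomes 4
  Position 24 ')': depth becomes 3
  Position 25 ')': depth becomes 2
  Position 26 ')': depth becomes 1
  Position 27 ')': depth becomes 0
Maximum depth reached: 5

5


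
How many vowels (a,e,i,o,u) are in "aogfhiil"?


Input: aogfhiil
Checking each character:
  'a' at position 0: vowel (running total: 1)
  'o' at position 1: vowel (running total: 2)
  'g' at position 2: consonant
  'f' at position 3: consonant
  'h' at position 4: consonant
  'i' at position 5: vowel (running total: 3)
  'i' at position 6: vowel (running total: 4)
  'l' at position 7: consonant
Total vowels: 4

4


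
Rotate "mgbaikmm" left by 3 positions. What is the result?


Input: "mgbaikmm", rotate left by 3
First 3 characters: "mgb"
Remaining characters: "aikmm"
Concatenate remaining + first: "aikmm" + "mgb" = "aikmmmgb"

aikmmmgb


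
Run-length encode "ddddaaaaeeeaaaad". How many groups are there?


Input: ddddaaaaeeeaaaad
Scanning for consecutive runs:
  Group 1: 'd' x 4 (positions 0-3)
  Group 2: 'a' x 4 (positions 4-7)
  Group 3: 'e' x 3 (positions 8-10)
  Group 4: 'a' x 4 (positions 11-14)
  Group 5: 'd' x 1 (positions 15-15)
Total groups: 5

5


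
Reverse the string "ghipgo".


Input: ghipgo
Reading characters right to left:
  Position 5: 'o'
  Position 4: 'g'
  Position 3: 'p'
  Position 2: 'i'
  Position 1: 'h'
  Position 0: 'g'
Reversed: ogpihg

ogpihg


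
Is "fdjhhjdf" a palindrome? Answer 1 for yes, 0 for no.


Input: fdjhhjdf
Reversed: fdjhhjdf
  Compare pos 0 ('f') with pos 7 ('f'): match
  Compare pos 1 ('d') with pos 6 ('d'): match
  Compare pos 2 ('j') with pos 5 ('j'): match
  Compare pos 3 ('h') with pos 4 ('h'): match
Result: palindrome

1


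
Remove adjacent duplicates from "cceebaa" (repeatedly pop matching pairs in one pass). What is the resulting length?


Input: cceebaa
Stack-based adjacent duplicate removal:
  Read 'c': push. Stack: c
  Read 'c': matches stack top 'c' => pop. Stack: (empty)
  Read 'e': push. Stack: e
  Read 'e': matches stack top 'e' => pop. Stack: (empty)
  Read 'b': push. Stack: b
  Read 'a': push. Stack: ba
  Read 'a': matches stack top 'a' => pop. Stack: b
Final stack: "b" (length 1)

1


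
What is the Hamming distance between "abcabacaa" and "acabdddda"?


Comparing "abcabacaa" and "acabdddda" position by position:
  Position 0: 'a' vs 'a' => same
  Position 1: 'b' vs 'c' => differ
  Position 2: 'c' vs 'a' => differ
  Position 3: 'a' vs 'b' => differ
  Position 4: 'b' vs 'd' => differ
  Position 5: 'a' vs 'd' => differ
  Position 6: 'c' vs 'd' => differ
  Position 7: 'a' vs 'd' => differ
  Position 8: 'a' vs 'a' => same
Total differences (Hamming distance): 7

7


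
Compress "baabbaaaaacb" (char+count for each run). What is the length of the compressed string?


Input: baabbaaaaacb
Runs:
  'b' x 1 => "b1"
  'a' x 2 => "a2"
  'b' x 2 => "b2"
  'a' x 5 => "a5"
  'c' x 1 => "c1"
  'b' x 1 => "b1"
Compressed: "b1a2b2a5c1b1"
Compressed length: 12

12


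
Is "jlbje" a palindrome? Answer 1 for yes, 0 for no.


Input: jlbje
Reversed: ejblj
  Compare pos 0 ('j') with pos 4 ('e'): MISMATCH
  Compare pos 1 ('l') with pos 3 ('j'): MISMATCH
Result: not a palindrome

0


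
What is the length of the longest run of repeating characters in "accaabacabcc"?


Input: "accaabacabcc"
Scanning for longest run:
  Position 1 ('c'): new char, reset run to 1
  Position 2 ('c'): continues run of 'c', length=2
  Position 3 ('a'): new char, reset run to 1
  Position 4 ('a'): continues run of 'a', length=2
  Position 5 ('b'): new char, reset run to 1
  Position 6 ('a'): new char, reset run to 1
  Position 7 ('c'): new char, reset run to 1
  Position 8 ('a'): new char, reset run to 1
  Position 9 ('b'): new char, reset run to 1
  Position 10 ('c'): new char, reset run to 1
  Position 11 ('c'): continues run of 'c', length=2
Longest run: 'c' with length 2

2


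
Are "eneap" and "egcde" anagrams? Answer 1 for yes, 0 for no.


Strings: "eneap", "egcde"
Sorted first:  aeenp
Sorted second: cdeeg
Differ at position 0: 'a' vs 'c' => not anagrams

0


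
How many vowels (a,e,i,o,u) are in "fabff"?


Input: fabff
Checking each character:
  'f' at position 0: consonant
  'a' at position 1: vowel (running total: 1)
  'b' at position 2: consonant
  'f' at position 3: consonant
  'f' at position 4: consonant
Total vowels: 1

1


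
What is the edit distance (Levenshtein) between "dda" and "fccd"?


Computing edit distance: "dda" -> "fccd"
DP table:
           f    c    c    d
      0    1    2    3    4
  d   1    1    2    3    3
  d   2    2    2    3    3
  a   3    3    3    3    4
Edit distance = dp[3][4] = 4

4


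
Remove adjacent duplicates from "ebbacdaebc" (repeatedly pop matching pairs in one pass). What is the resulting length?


Input: ebbacdaebc
Stack-based adjacent duplicate removal:
  Read 'e': push. Stack: e
  Read 'b': push. Stack: eb
  Read 'b': matches stack top 'b' => pop. Stack: e
  Read 'a': push. Stack: ea
  Read 'c': push. Stack: eac
  Read 'd': push. Stack: eacd
  Read 'a': push. Stack: eacda
  Read 'e': push. Stack: eacdae
  Read 'b': push. Stack: eacdaeb
  Read 'c': push. Stack: eacdaebc
Final stack: "eacdaebc" (length 8)

8


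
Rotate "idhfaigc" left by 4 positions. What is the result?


Input: "idhfaigc", rotate left by 4
First 4 characters: "idhf"
Remaining characters: "aigc"
Concatenate remaining + first: "aigc" + "idhf" = "aigcidhf"

aigcidhf


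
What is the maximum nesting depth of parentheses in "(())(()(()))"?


Input: "(())(()(()))"
Tracking depth:
  Position 0 '(': depth becomes 1
  Position 1 '(': depth becomes 2
  Position 2 ')': depth becomes 1
  Position 3 ')': depth becomes 0
  Position 4 '(': depth becomes 1
  Position 5 '(': depth becomes 2
  Position 6 ')': depth becomes 1
  Position 7 '(': depth becomes 2
  Position 8 '(': depth becomes 3
  Position 9 ')': depth becomes 2
  Position 10 ')': depth becomes 1
  Position 11 ')': depth becomes 0
Maximum depth reached: 3

3


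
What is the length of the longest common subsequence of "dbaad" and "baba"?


LCS of "dbaad" and "baba"
DP table:
           b    a    b    a
      0    0    0    0    0
  d   0    0    0    0    0
  b   0    1    1    1    1
  a   0    1    2    2    2
  a   0    1    2    2    3
  d   0    1    2    2    3
LCS length = dp[5][4] = 3

3


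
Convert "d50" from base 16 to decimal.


Input: "d50" in base 16
Positional expansion:
  Digit 'd' (value 13) x 16^2 = 3328
  Digit '5' (value 5) x 16^1 = 80
  Digit '0' (value 0) x 16^0 = 0
Sum = 3408

3408


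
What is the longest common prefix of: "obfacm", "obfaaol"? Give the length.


Words: obfacm, obfaaol
  Position 0: all 'o' => match
  Position 1: all 'b' => match
  Position 2: all 'f' => match
  Position 3: all 'a' => match
  Position 4: ('c', 'a') => mismatch, stop
LCP = "obfa" (length 4)

4


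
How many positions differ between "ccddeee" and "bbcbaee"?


Comparing "ccddeee" and "bbcbaee" position by position:
  Position 0: 'c' vs 'b' => DIFFER
  Position 1: 'c' vs 'b' => DIFFER
  Position 2: 'd' vs 'c' => DIFFER
  Position 3: 'd' vs 'b' => DIFFER
  Position 4: 'e' vs 'a' => DIFFER
  Position 5: 'e' vs 'e' => same
  Position 6: 'e' vs 'e' => same
Positions that differ: 5

5


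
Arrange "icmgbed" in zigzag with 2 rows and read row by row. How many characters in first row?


Zigzag "icmgbed" into 2 rows:
Placing characters:
  'i' => row 0
  'c' => row 1
  'm' => row 0
  'g' => row 1
  'b' => row 0
  'e' => row 1
  'd' => row 0
Rows:
  Row 0: "imbd"
  Row 1: "cge"
First row length: 4

4


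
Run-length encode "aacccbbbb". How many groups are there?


Input: aacccbbbb
Scanning for consecutive runs:
  Group 1: 'a' x 2 (positions 0-1)
  Group 2: 'c' x 3 (positions 2-4)
  Group 3: 'b' x 4 (positions 5-8)
Total groups: 3

3


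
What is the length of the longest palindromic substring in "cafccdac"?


Input: "cafccdac"
Checking substrings for palindromes:
  [3:5] "cc" (len 2) => palindrome
Longest palindromic substring: "cc" with length 2

2


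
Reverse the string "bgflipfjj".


Input: bgflipfjj
Reading characters right to left:
  Position 8: 'j'
  Position 7: 'j'
  Position 6: 'f'
  Position 5: 'p'
  Position 4: 'i'
  Position 3: 'l'
  Position 2: 'f'
  Position 1: 'g'
  Position 0: 'b'
Reversed: jjfpilfgb

jjfpilfgb


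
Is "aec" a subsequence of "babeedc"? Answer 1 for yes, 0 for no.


Check if "aec" is a subsequence of "babeedc"
Greedy scan:
  Position 0 ('b'): no match needed
  Position 1 ('a'): matches sub[0] = 'a'
  Position 2 ('b'): no match needed
  Position 3 ('e'): matches sub[1] = 'e'
  Position 4 ('e'): no match needed
  Position 5 ('d'): no match needed
  Position 6 ('c'): matches sub[2] = 'c'
All 3 characters matched => is a subsequence

1


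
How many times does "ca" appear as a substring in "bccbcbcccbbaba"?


Searching for "ca" in "bccbcbcccbbaba"
Scanning each position:
  Position 0: "bc" => no
  Position 1: "cc" => no
  Position 2: "cb" => no
  Position 3: "bc" => no
  Position 4: "cb" => no
  Position 5: "bc" => no
  Position 6: "cc" => no
  Position 7: "cc" => no
  Position 8: "cb" => no
  Position 9: "bb" => no
  Position 10: "ba" => no
  Position 11: "ab" => no
  Position 12: "ba" => no
Total occurrences: 0

0


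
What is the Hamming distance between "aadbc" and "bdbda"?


Comparing "aadbc" and "bdbda" position by position:
  Position 0: 'a' vs 'b' => differ
  Position 1: 'a' vs 'd' => differ
  Position 2: 'd' vs 'b' => differ
  Position 3: 'b' vs 'd' => differ
  Position 4: 'c' vs 'a' => differ
Total differences (Hamming distance): 5

5


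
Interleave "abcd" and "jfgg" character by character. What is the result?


Interleaving "abcd" and "jfgg":
  Position 0: 'a' from first, 'j' from second => "aj"
  Position 1: 'b' from first, 'f' from second => "bf"
  Position 2: 'c' from first, 'g' from second => "cg"
  Position 3: 'd' from first, 'g' from second => "dg"
Result: ajbfcgdg

ajbfcgdg


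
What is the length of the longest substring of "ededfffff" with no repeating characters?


Input: "ededfffff"
Sliding window (track last position of each char):
  Position 0 ('e'): window [0,0] length 1 -- new best
  Position 1 ('d'): window [0,1] length 2 -- new best
  Position 2 ('e'): repeat (last at 0), move window start to 1
  Position 2 ('e'): window [1,2] length 2
  Position 3 ('d'): repeat (last at 1), move window start to 2
  Position 3 ('d'): window [2,3] length 2
  Position 4 ('f'): window [2,4] length 3 -- new best
  Position 5 ('f'): repeat (last at 4), move window start to 5
  Position 5 ('f'): window [5,5] length 1
  Position 6 ('f'): repeat (last at 5), move window start to 6
  Position 6 ('f'): window [6,6] length 1
  Position 7 ('f'): repeat (last at 6), move window start to 7
  Position 7 ('f'): window [7,7] length 1
  Position 8 ('f'): repeat (last at 7), move window start to 8
  Position 8 ('f'): window [8,8] length 1
Longest substring with no repeats: "edf" with length 3

3


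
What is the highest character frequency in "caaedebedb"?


Input: caaedebedb
Character counts:
  'a': 2
  'b': 2
  'c': 1
  'd': 2
  'e': 3
Maximum frequency: 3

3


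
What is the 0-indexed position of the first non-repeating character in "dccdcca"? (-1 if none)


Input: dccdcca
Character frequencies:
  'a': 1
  'c': 4
  'd': 2
Scanning left to right for freq == 1:
  Position 0 ('d'): freq=2, skip
  Position 1 ('c'): freq=4, skip
  Position 2 ('c'): freq=4, skip
  Position 3 ('d'): freq=2, skip
  Position 4 ('c'): freq=4, skip
  Position 5 ('c'): freq=4, skip
  Position 6 ('a'): unique! => answer = 6

6


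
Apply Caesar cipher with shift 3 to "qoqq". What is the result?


Caesar cipher: shift "qoqq" by 3
  'q' (pos 16) + 3 = pos 19 = 't'
  'o' (pos 14) + 3 = pos 17 = 'r'
  'q' (pos 16) + 3 = pos 19 = 't'
  'q' (pos 16) + 3 = pos 19 = 't'
Result: trtt

trtt


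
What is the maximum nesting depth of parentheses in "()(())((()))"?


Input: "()(())((()))"
Tracking depth:
  Position 0 '(': depth becomes 1
  Position 1 ')': depth becomes 0
  Position 2 '(': depth becomes 1
  Position 3 '(': depth becomes 2
  Position 4 ')': depth becomes 1
  Position 5 ')': depth becomes 0
  Position 6 '(': depth becomes 1
  Position 7 '(': depth becomes 2
  Position 8 '(': depth becomes 3
  Position 9 ')': depth becomes 2
  Position 10 ')': depth becomes 1
  Position 11 ')': depth becomes 0
Maximum depth reached: 3

3


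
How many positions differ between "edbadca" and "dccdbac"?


Comparing "edbadca" and "dccdbac" position by position:
  Position 0: 'e' vs 'd' => DIFFER
  Position 1: 'd' vs 'c' => DIFFER
  Position 2: 'b' vs 'c' => DIFFER
  Position 3: 'a' vs 'd' => DIFFER
  Position 4: 'd' vs 'b' => DIFFER
  Position 5: 'c' vs 'a' => DIFFER
  Position 6: 'a' vs 'c' => DIFFER
Positions that differ: 7

7


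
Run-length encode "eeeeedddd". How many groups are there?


Input: eeeeedddd
Scanning for consecutive runs:
  Group 1: 'e' x 5 (positions 0-4)
  Group 2: 'd' x 4 (positions 5-8)
Total groups: 2

2


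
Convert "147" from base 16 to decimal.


Input: "147" in base 16
Positional expansion:
  Digit '1' (value 1) x 16^2 = 256
  Digit '4' (value 4) x 16^1 = 64
  Digit '7' (value 7) x 16^0 = 7
Sum = 327

327


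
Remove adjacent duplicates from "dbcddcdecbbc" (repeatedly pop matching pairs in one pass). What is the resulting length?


Input: dbcddcdecbbc
Stack-based adjacent duplicate removal:
  Read 'd': push. Stack: d
  Read 'b': push. Stack: db
  Read 'c': push. Stack: dbc
  Read 'd': push. Stack: dbcd
  Read 'd': matches stack top 'd' => pop. Stack: dbc
  Read 'c': matches stack top 'c' => pop. Stack: db
  Read 'd': push. Stack: dbd
  Read 'e': push. Stack: dbde
  Read 'c': push. Stack: dbdec
  Read 'b': push. Stack: dbdecb
  Read 'b': matches stack top 'b' => pop. Stack: dbdec
  Read 'c': matches stack top 'c' => pop. Stack: dbde
Final stack: "dbde" (length 4)

4


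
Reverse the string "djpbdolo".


Input: djpbdolo
Reading characters right to left:
  Position 7: 'o'
  Position 6: 'l'
  Position 5: 'o'
  Position 4: 'd'
  Position 3: 'b'
  Position 2: 'p'
  Position 1: 'j'
  Position 0: 'd'
Reversed: olodbpjd

olodbpjd


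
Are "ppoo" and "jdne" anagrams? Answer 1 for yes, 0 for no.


Strings: "ppoo", "jdne"
Sorted first:  oopp
Sorted second: dejn
Differ at position 0: 'o' vs 'd' => not anagrams

0


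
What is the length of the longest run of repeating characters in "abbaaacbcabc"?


Input: "abbaaacbcabc"
Scanning for longest run:
  Position 1 ('b'): new char, reset run to 1
  Position 2 ('b'): continues run of 'b', length=2
  Position 3 ('a'): new char, reset run to 1
  Position 4 ('a'): continues run of 'a', length=2
  Position 5 ('a'): continues run of 'a', length=3
  Position 6 ('c'): new char, reset run to 1
  Position 7 ('b'): new char, reset run to 1
  Position 8 ('c'): new char, reset run to 1
  Position 9 ('a'): new char, reset run to 1
  Position 10 ('b'): new char, reset run to 1
  Position 11 ('c'): new char, reset run to 1
Longest run: 'a' with length 3

3


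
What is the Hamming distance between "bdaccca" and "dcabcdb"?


Comparing "bdaccca" and "dcabcdb" position by position:
  Position 0: 'b' vs 'd' => differ
  Position 1: 'd' vs 'c' => differ
  Position 2: 'a' vs 'a' => same
  Position 3: 'c' vs 'b' => differ
  Position 4: 'c' vs 'c' => same
  Position 5: 'c' vs 'd' => differ
  Position 6: 'a' vs 'b' => differ
Total differences (Hamming distance): 5

5


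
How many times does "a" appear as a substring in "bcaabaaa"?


Searching for "a" in "bcaabaaa"
Scanning each position:
  Position 0: "b" => no
  Position 1: "c" => no
  Position 2: "a" => MATCH
  Position 3: "a" => MATCH
  Position 4: "b" => no
  Position 5: "a" => MATCH
  Position 6: "a" => MATCH
  Position 7: "a" => MATCH
Total occurrences: 5

5


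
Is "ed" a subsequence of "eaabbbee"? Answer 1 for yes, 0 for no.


Check if "ed" is a subsequence of "eaabbbee"
Greedy scan:
  Position 0 ('e'): matches sub[0] = 'e'
  Position 1 ('a'): no match needed
  Position 2 ('a'): no match needed
  Position 3 ('b'): no match needed
  Position 4 ('b'): no match needed
  Position 5 ('b'): no match needed
  Position 6 ('e'): no match needed
  Position 7 ('e'): no match needed
Only matched 1/2 characters => not a subsequence

0


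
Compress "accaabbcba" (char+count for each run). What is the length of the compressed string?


Input: accaabbcba
Runs:
  'a' x 1 => "a1"
  'c' x 2 => "c2"
  'a' x 2 => "a2"
  'b' x 2 => "b2"
  'c' x 1 => "c1"
  'b' x 1 => "b1"
  'a' x 1 => "a1"
Compressed: "a1c2a2b2c1b1a1"
Compressed length: 14

14


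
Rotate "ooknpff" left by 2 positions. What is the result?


Input: "ooknpff", rotate left by 2
First 2 characters: "oo"
Remaining characters: "knpff"
Concatenate remaining + first: "knpff" + "oo" = "knpffoo"

knpffoo


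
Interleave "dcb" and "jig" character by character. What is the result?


Interleaving "dcb" and "jig":
  Position 0: 'd' from first, 'j' from second => "dj"
  Position 1: 'c' from first, 'i' from second => "ci"
  Position 2: 'b' from first, 'g' from second => "bg"
Result: djcibg

djcibg


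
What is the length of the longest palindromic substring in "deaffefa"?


Input: "deaffefa"
Checking substrings for palindromes:
  [4:7] "fef" (len 3) => palindrome
  [3:5] "ff" (len 2) => palindrome
Longest palindromic substring: "fef" with length 3

3


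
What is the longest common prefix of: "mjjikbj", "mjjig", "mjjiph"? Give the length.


Words: mjjikbj, mjjig, mjjiph
  Position 0: all 'm' => match
  Position 1: all 'j' => match
  Position 2: all 'j' => match
  Position 3: all 'i' => match
  Position 4: ('k', 'g', 'p') => mismatch, stop
LCP = "mjji" (length 4)

4


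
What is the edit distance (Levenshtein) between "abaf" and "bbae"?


Computing edit distance: "abaf" -> "bbae"
DP table:
           b    b    a    e
      0    1    2    3    4
  a   1    1    2    2    3
  b   2    1    1    2    3
  a   3    2    2    1    2
  f   4    3    3    2    2
Edit distance = dp[4][4] = 2

2


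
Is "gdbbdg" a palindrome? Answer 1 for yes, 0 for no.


Input: gdbbdg
Reversed: gdbbdg
  Compare pos 0 ('g') with pos 5 ('g'): match
  Compare pos 1 ('d') with pos 4 ('d'): match
  Compare pos 2 ('b') with pos 3 ('b'): match
Result: palindrome

1


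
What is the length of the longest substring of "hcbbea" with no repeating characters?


Input: "hcbbea"
Sliding window (track last position of each char):
  Position 0 ('h'): window [0,0] length 1 -- new best
  Position 1 ('c'): window [0,1] length 2 -- new best
  Position 2 ('b'): window [0,2] length 3 -- new best
  Position 3 ('b'): repeat (last at 2), move window start to 3
  Position 3 ('b'): window [3,3] length 1
  Position 4 ('e'): window [3,4] length 2
  Position 5 ('a'): window [3,5] length 3
Longest substring with no repeats: "hcb" with length 3

3


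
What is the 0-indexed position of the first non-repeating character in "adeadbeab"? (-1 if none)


Input: adeadbeab
Character frequencies:
  'a': 3
  'b': 2
  'd': 2
  'e': 2
Scanning left to right for freq == 1:
  Position 0 ('a'): freq=3, skip
  Position 1 ('d'): freq=2, skip
  Position 2 ('e'): freq=2, skip
  Position 3 ('a'): freq=3, skip
  Position 4 ('d'): freq=2, skip
  Position 5 ('b'): freq=2, skip
  Position 6 ('e'): freq=2, skip
  Position 7 ('a'): freq=3, skip
  Position 8 ('b'): freq=2, skip
  No unique character found => answer = -1

-1


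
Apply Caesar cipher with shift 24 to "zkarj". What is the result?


Caesar cipher: shift "zkarj" by 24
  'z' (pos 25) + 24 = pos 23 = 'x'
  'k' (pos 10) + 24 = pos 8 = 'i'
  'a' (pos 0) + 24 = pos 24 = 'y'
  'r' (pos 17) + 24 = pos 15 = 'p'
  'j' (pos 9) + 24 = pos 7 = 'h'
Result: xiyph

xiyph


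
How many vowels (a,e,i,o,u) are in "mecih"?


Input: mecih
Checking each character:
  'm' at position 0: consonant
  'e' at position 1: vowel (running total: 1)
  'c' at position 2: consonant
  'i' at position 3: vowel (running total: 2)
  'h' at position 4: consonant
Total vowels: 2

2


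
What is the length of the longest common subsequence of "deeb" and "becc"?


LCS of "deeb" and "becc"
DP table:
           b    e    c    c
      0    0    0    0    0
  d   0    0    0    0    0
  e   0    0    1    1    1
  e   0    0    1    1    1
  b   0    1    1    1    1
LCS length = dp[4][4] = 1

1


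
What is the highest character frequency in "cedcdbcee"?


Input: cedcdbcee
Character counts:
  'b': 1
  'c': 3
  'd': 2
  'e': 3
Maximum frequency: 3

3


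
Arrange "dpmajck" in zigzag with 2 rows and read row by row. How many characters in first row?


Zigzag "dpmajck" into 2 rows:
Placing characters:
  'd' => row 0
  'p' => row 1
  'm' => row 0
  'a' => row 1
  'j' => row 0
  'c' => row 1
  'k' => row 0
Rows:
  Row 0: "dmjk"
  Row 1: "pac"
First row length: 4

4


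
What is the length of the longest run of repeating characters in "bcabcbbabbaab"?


Input: "bcabcbbabbaab"
Scanning for longest run:
  Position 1 ('c'): new char, reset run to 1
  Position 2 ('a'): new char, reset run to 1
  Position 3 ('b'): new char, reset run to 1
  Position 4 ('c'): new char, reset run to 1
  Position 5 ('b'): new char, reset run to 1
  Position 6 ('b'): continues run of 'b', length=2
  Position 7 ('a'): new char, reset run to 1
  Position 8 ('b'): new char, reset run to 1
  Position 9 ('b'): continues run of 'b', length=2
  Position 10 ('a'): new char, reset run to 1
  Position 11 ('a'): continues run of 'a', length=2
  Position 12 ('b'): new char, reset run to 1
Longest run: 'b' with length 2

2


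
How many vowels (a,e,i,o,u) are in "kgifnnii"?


Input: kgifnnii
Checking each character:
  'k' at position 0: consonant
  'g' at position 1: consonant
  'i' at position 2: vowel (running total: 1)
  'f' at position 3: consonant
  'n' at position 4: consonant
  'n' at position 5: consonant
  'i' at position 6: vowel (running total: 2)
  'i' at position 7: vowel (running total: 3)
Total vowels: 3

3


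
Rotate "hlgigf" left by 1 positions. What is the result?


Input: "hlgigf", rotate left by 1
First 1 characters: "h"
Remaining characters: "lgigf"
Concatenate remaining + first: "lgigf" + "h" = "lgigfh"

lgigfh


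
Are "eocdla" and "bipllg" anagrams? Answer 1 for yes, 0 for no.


Strings: "eocdla", "bipllg"
Sorted first:  acdelo
Sorted second: bgillp
Differ at position 0: 'a' vs 'b' => not anagrams

0


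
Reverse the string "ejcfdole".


Input: ejcfdole
Reading characters right to left:
  Position 7: 'e'
  Position 6: 'l'
  Position 5: 'o'
  Position 4: 'd'
  Position 3: 'f'
  Position 2: 'c'
  Position 1: 'j'
  Position 0: 'e'
Reversed: elodfcje

elodfcje


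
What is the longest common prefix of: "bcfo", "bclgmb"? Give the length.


Words: bcfo, bclgmb
  Position 0: all 'b' => match
  Position 1: all 'c' => match
  Position 2: ('f', 'l') => mismatch, stop
LCP = "bc" (length 2)

2


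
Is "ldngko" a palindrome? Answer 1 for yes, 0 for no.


Input: ldngko
Reversed: okgndl
  Compare pos 0 ('l') with pos 5 ('o'): MISMATCH
  Compare pos 1 ('d') with pos 4 ('k'): MISMATCH
  Compare pos 2 ('n') with pos 3 ('g'): MISMATCH
Result: not a palindrome

0


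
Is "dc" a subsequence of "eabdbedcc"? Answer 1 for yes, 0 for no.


Check if "dc" is a subsequence of "eabdbedcc"
Greedy scan:
  Position 0 ('e'): no match needed
  Position 1 ('a'): no match needed
  Position 2 ('b'): no match needed
  Position 3 ('d'): matches sub[0] = 'd'
  Position 4 ('b'): no match needed
  Position 5 ('e'): no match needed
  Position 6 ('d'): no match needed
  Position 7 ('c'): matches sub[1] = 'c'
  Position 8 ('c'): no match needed
All 2 characters matched => is a subsequence

1


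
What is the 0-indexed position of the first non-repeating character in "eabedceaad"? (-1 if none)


Input: eabedceaad
Character frequencies:
  'a': 3
  'b': 1
  'c': 1
  'd': 2
  'e': 3
Scanning left to right for freq == 1:
  Position 0 ('e'): freq=3, skip
  Position 1 ('a'): freq=3, skip
  Position 2 ('b'): unique! => answer = 2

2


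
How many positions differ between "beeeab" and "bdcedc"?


Comparing "beeeab" and "bdcedc" position by position:
  Position 0: 'b' vs 'b' => same
  Position 1: 'e' vs 'd' => DIFFER
  Position 2: 'e' vs 'c' => DIFFER
  Position 3: 'e' vs 'e' => same
  Position 4: 'a' vs 'd' => DIFFER
  Position 5: 'b' vs 'c' => DIFFER
Positions that differ: 4

4


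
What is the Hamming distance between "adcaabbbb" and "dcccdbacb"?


Comparing "adcaabbbb" and "dcccdbacb" position by position:
  Position 0: 'a' vs 'd' => differ
  Position 1: 'd' vs 'c' => differ
  Position 2: 'c' vs 'c' => same
  Position 3: 'a' vs 'c' => differ
  Position 4: 'a' vs 'd' => differ
  Position 5: 'b' vs 'b' => same
  Position 6: 'b' vs 'a' => differ
  Position 7: 'b' vs 'c' => differ
  Position 8: 'b' vs 'b' => same
Total differences (Hamming distance): 6

6


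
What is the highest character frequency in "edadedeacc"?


Input: edadedeacc
Character counts:
  'a': 2
  'c': 2
  'd': 3
  'e': 3
Maximum frequency: 3

3


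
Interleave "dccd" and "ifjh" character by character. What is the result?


Interleaving "dccd" and "ifjh":
  Position 0: 'd' from first, 'i' from second => "di"
  Position 1: 'c' from first, 'f' from second => "cf"
  Position 2: 'c' from first, 'j' from second => "cj"
  Position 3: 'd' from first, 'h' from second => "dh"
Result: dicfcjdh

dicfcjdh


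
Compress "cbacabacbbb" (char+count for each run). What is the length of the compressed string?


Input: cbacabacbbb
Runs:
  'c' x 1 => "c1"
  'b' x 1 => "b1"
  'a' x 1 => "a1"
  'c' x 1 => "c1"
  'a' x 1 => "a1"
  'b' x 1 => "b1"
  'a' x 1 => "a1"
  'c' x 1 => "c1"
  'b' x 3 => "b3"
Compressed: "c1b1a1c1a1b1a1c1b3"
Compressed length: 18

18


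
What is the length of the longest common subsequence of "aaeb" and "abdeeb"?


LCS of "aaeb" and "abdeeb"
DP table:
           a    b    d    e    e    b
      0    0    0    0    0    0    0
  a   0    1    1    1    1    1    1
  a   0    1    1    1    1    1    1
  e   0    1    1    1    2    2    2
  b   0    1    2    2    2    2    3
LCS length = dp[4][6] = 3

3


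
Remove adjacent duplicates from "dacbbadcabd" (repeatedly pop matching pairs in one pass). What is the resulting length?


Input: dacbbadcabd
Stack-based adjacent duplicate removal:
  Read 'd': push. Stack: d
  Read 'a': push. Stack: da
  Read 'c': push. Stack: dac
  Read 'b': push. Stack: dacb
  Read 'b': matches stack top 'b' => pop. Stack: dac
  Read 'a': push. Stack: daca
  Read 'd': push. Stack: dacad
  Read 'c': push. Stack: dacadc
  Read 'a': push. Stack: dacadca
  Read 'b': push. Stack: dacadcab
  Read 'd': push. Stack: dacadcabd
Final stack: "dacadcabd" (length 9)

9


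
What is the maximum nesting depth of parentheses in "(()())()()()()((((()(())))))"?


Input: "(()())()()()()((((()(())))))"
Tracking depth:
  Position 0 '(': depth becomes 1
  Position 1 '(': depth becomes 2
  Position 2 ')': depth becomes 1
  Position 3 '(': depth becomes 2
  Position 4 ')': depth becomes 1
  Position 5 ')': depth becomes 0
  Position 6 '(': depth becomes 1
  Position 7 ')': depth becomes 0
  Position 8 '(': depth becomes 1
  Position 9 ')': depth becomes 0
  Position 10 '(': depth becomes 1
  Position 11 ')': depth becomes 0
  Position 12 '(': depth becomes 1
  Position 13 ')': depth becomes 0
  Position 14 '(': depth becomes 1
  Position 15 '(': depth becomes 2
  Position 16 '(': depth becomes 3
  Position 17 '(': depth becomes 4
  Position 18 '(': depth becomes 5
  Position 19 ')': depth becomes 4
  Position 20 '(': depth becomes 5
  Position 21 '(': depth becomes 6
  Position 22 ')': depth becomes 5
  Position 23 ')': depth becomes 4
  Position 24 ')': depth becomes 3
  Position 25 ')': depth becomes 2
  Position 26 ')': depth becomes 1
  Position 27 ')': depth becomes 0
Maximum depth reached: 6

6


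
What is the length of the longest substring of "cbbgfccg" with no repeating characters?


Input: "cbbgfccg"
Sliding window (track last position of each char):
  Position 0 ('c'): window [0,0] length 1 -- new best
  Position 1 ('b'): window [0,1] length 2 -- new best
  Position 2 ('b'): repeat (last at 1), move window start to 2
  Position 2 ('b'): window [2,2] length 1
  Position 3 ('g'): window [2,3] length 2
  Position 4 ('f'): window [2,4] length 3 -- new best
  Position 5 ('c'): window [2,5] length 4 -- new best
  Position 6 ('c'): repeat (last at 5), move window start to 6
  Position 6 ('c'): window [6,6] length 1
  Position 7 ('g'): window [6,7] length 2
Longest substring with no repeats: "bgfc" with length 4

4


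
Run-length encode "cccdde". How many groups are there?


Input: cccdde
Scanning for consecutive runs:
  Group 1: 'c' x 3 (positions 0-2)
  Group 2: 'd' x 2 (positions 3-4)
  Group 3: 'e' x 1 (positions 5-5)
Total groups: 3

3


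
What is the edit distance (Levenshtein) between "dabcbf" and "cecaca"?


Computing edit distance: "dabcbf" -> "cecaca"
DP table:
           c    e    c    a    c    a
      0    1    2    3    4    5    6
  d   1    1    2    3    4    5    6
  a   2    2    2    3    3    4    5
  b   3    3    3    3    4    4    5
  c   4    3    4    3    4    4    5
  b   5    4    4    4    4    5    5
  f   6    5    5    5    5    5    6
Edit distance = dp[6][6] = 6

6


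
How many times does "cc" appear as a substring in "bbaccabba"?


Searching for "cc" in "bbaccabba"
Scanning each position:
  Position 0: "bb" => no
  Position 1: "ba" => no
  Position 2: "ac" => no
  Position 3: "cc" => MATCH
  Position 4: "ca" => no
  Position 5: "ab" => no
  Position 6: "bb" => no
  Position 7: "ba" => no
Total occurrences: 1

1


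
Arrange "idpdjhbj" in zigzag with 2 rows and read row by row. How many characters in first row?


Zigzag "idpdjhbj" into 2 rows:
Placing characters:
  'i' => row 0
  'd' => row 1
  'p' => row 0
  'd' => row 1
  'j' => row 0
  'h' => row 1
  'b' => row 0
  'j' => row 1
Rows:
  Row 0: "ipjb"
  Row 1: "ddhj"
First row length: 4

4


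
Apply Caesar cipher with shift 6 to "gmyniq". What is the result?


Caesar cipher: shift "gmyniq" by 6
  'g' (pos 6) + 6 = pos 12 = 'm'
  'm' (pos 12) + 6 = pos 18 = 's'
  'y' (pos 24) + 6 = pos 4 = 'e'
  'n' (pos 13) + 6 = pos 19 = 't'
  'i' (pos 8) + 6 = pos 14 = 'o'
  'q' (pos 16) + 6 = pos 22 = 'w'
Result: msetow

msetow


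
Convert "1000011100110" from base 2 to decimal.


Input: "1000011100110" in base 2
Positional expansion:
  Digit '1' (value 1) x 2^12 = 4096
  Digit '0' (value 0) x 2^11 = 0
  Digit '0' (value 0) x 2^10 = 0
  Digit '0' (value 0) x 2^9 = 0
  Digit '0' (value 0) x 2^8 = 0
  Digit '1' (value 1) x 2^7 = 128
  Digit '1' (value 1) x 2^6 = 64
  Digit '1' (value 1) x 2^5 = 32
  Digit '0' (value 0) x 2^4 = 0
  Digit '0' (value 0) x 2^3 = 0
  Digit '1' (value 1) x 2^2 = 4
  Digit '1' (value 1) x 2^1 = 2
  Digit '0' (value 0) x 2^0 = 0
Sum = 4326

4326


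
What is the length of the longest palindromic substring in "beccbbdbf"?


Input: "beccbbdbf"
Checking substrings for palindromes:
  [5:8] "bdb" (len 3) => palindrome
  [2:4] "cc" (len 2) => palindrome
  [4:6] "bb" (len 2) => palindrome
Longest palindromic substring: "bdb" with length 3

3


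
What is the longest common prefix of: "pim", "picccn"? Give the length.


Words: pim, picccn
  Position 0: all 'p' => match
  Position 1: all 'i' => match
  Position 2: ('m', 'c') => mismatch, stop
LCP = "pi" (length 2)

2


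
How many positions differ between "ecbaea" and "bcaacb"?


Comparing "ecbaea" and "bcaacb" position by position:
  Position 0: 'e' vs 'b' => DIFFER
  Position 1: 'c' vs 'c' => same
  Position 2: 'b' vs 'a' => DIFFER
  Position 3: 'a' vs 'a' => same
  Position 4: 'e' vs 'c' => DIFFER
  Position 5: 'a' vs 'b' => DIFFER
Positions that differ: 4

4
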